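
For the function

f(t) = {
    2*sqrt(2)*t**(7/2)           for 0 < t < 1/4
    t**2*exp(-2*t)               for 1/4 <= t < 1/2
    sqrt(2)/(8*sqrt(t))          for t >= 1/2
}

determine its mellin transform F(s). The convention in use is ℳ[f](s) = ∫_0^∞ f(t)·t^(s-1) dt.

strip the shared t-power: 2*sqrt(2)*t**(3/2) on [0, 1/4); exp(-2*t) on [1/4, 1/2); sqrt(2)/(8*t**(5/2)) on [1/2, ∞)
peel off the common scale on t: t**(3/2) on [0, 1/2); exp(-t) on [1/2, 1); t**(-5/2) on [1, ∞)
split f at 1/4, 1/2: ℳ[f](s) collects 3 kernel integrals
between 0 and 1/4 the integrand is 2*sqrt(2)*t**(7/2)·t^(s-1)
over [1/4, 1/2), the kernel integral of t**2*exp(-2*t) enters the sum
segment [1/2, ∞) carries sqrt(2)/(8*sqrt(t)); integrate it

(8*2**s*(2*s - 1)*(2*s + 7)*uppergamma(s + 2, 1/2) - 8*2**s*(2*s - 1)*(2*s + 7)*uppergamma(s + 2, 1) - 16*2**s*(2*s + 7) + sqrt(2)*(2*s - 1))/(32*2**(2*s)*(2*s - 1)*(2*s + 7))
  -7/2 < Re(s) < 1/2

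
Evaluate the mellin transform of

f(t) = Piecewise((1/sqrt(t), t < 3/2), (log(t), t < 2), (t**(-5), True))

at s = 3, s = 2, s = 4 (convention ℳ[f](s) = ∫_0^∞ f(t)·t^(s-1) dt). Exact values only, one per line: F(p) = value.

F(3) = -9*log(3)/8 - 7/18 + 9*sqrt(6)/20 + 91*log(2)/24
F(2) = -9*log(3)/8 - 19/48 + sqrt(6)/2 + 25*log(2)/8
F(4) = -81*log(3)/64 - 47/256 + 27*sqrt(6)/56 + 337*log(2)/64

invert the shared t-power to get sqrt(t) on [0, 3/2); t*log(t) on [3/2, 2); t**(-4) on [2, ∞)
split f at 3/2, 2: ℳ[f](s) collects 3 kernel integrals
the [0, 3/2) slice contributes ∫ 1/sqrt(t)·t^(s-1) dt
∫ over [3/2, 2) of log(t)·t^(s-1) joins the sum
over [2, ∞), the kernel integral of t**(-5) enters the sum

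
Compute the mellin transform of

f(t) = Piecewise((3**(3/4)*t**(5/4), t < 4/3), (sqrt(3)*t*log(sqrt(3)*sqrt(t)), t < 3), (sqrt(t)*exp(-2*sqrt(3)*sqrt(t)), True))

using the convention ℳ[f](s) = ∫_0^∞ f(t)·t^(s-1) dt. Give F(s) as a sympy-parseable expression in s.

3**(-s - 1/2)*(-8*144**s*(2*s + 1)*(4*s + 5)*log(2) - 8*144**s*(4*s + 5)*log(2) + 144**s*(32*s + 40) + 144**s*sqrt(2)*(64*s + 16*(2*s + 1)**2 + 48) + 18**(2*s + 1)*(-4*s - 5) + 18*324**s*(2*s + 1)*(4*s + 5)*log(3) + 18*324**s*(4*s + 5)*log(3) + 9**s*(4*s + 5)*(4*s + (2*s + 1)**2 + 3)*uppergamma(2*s + 1, 6))/(36**s*(4*s + 5)*(4*s + (2*s + 1)**2 + 3))
  Re(s) > -5/4

undo the shared t-power: 3**(3/4)*t**(3/4) on [0, 4/3); sqrt(3)*sqrt(t)*log(sqrt(3)*sqrt(t)) on [4/3, 3); exp(-2*sqrt(3)*sqrt(t)) on [3, ∞)
strip the common scale on t: t**(3/4) on [0, 4); sqrt(t)*log(sqrt(t)) on [4, 9); exp(-2*sqrt(t)) on [9, ∞)
invert the power substitution to get t**(3/2) on [0, 2); t*log(t) on [2, 3); exp(-2*t) on [3, ∞)
decompose at 4/3, 3; ℳ[f](s) sums the 3 pieces' integrals
on [0, 4/3): add ∫ 3**(3/4)*t**(5/4)·t^(s-1) dt
the [4/3, 3) slice contributes ∫ sqrt(3)*t*log(sqrt(3)*sqrt(t))·t^(s-1) dt
∫ sqrt(t)*exp(-2*sqrt(3)*sqrt(t))·t^(s-1) over [3, ∞)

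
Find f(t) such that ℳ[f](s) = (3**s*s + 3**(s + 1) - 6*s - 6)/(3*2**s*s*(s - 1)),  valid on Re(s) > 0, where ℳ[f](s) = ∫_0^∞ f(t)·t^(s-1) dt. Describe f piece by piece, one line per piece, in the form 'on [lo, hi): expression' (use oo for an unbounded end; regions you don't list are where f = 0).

on [0, 1/2): 1
on [1/2, 3/2): (2 - t)/t

peel off the shared t-power: t on [0, 1/2); 2 - t on [1/2, 3/2)
treat the 2 regions marked off by 1/2 separately and sum
[0, 1/2) adds the kernel integral of 1
between 1/2 and 3/2 the integrand is (2 - t)/t·t^(s-1)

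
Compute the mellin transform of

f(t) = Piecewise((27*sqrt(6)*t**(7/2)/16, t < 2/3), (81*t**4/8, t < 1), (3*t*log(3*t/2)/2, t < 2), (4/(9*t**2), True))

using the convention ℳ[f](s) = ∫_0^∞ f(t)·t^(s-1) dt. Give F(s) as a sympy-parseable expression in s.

2**(-s - 2)*(324*2**(s + 2)*(s - 2)*(s + 4)*(-2*s + (s + 2)**2 - 3) - 324*2**(s + 2)*(s - 2)*(2*s + 7)*(-2*s + (s + 2)**2 - 3) - 108*3**(s + 2)*(s - 2)*(s + 2)*(s + 4)*(2*s + 7)*log(3) + 108*3**(s + 2)*(s - 2)*(s + 2)*(s + 4)*(2*s + 7)*log(2) - 108*3**(s + 2)*(s - 2)*(s + 4)*(2*s + 7)*log(2) + 108*3**(s + 2)*(s - 2)*(s + 4)*(2*s + 7) + 108*3**(s + 2)*(s - 2)*(s + 4)*(2*s + 7)*log(3) + 729*3**(s + 2)*(s - 2)*(2*s + 7)*(-2*s + (s + 2)**2 - 3) + 54*6**(s + 2)*(s - 2)*(s + 2)*(s + 4)*(2*s + 7)*log(3) - 54*6**(s + 2)*(s - 2)*(s + 4)*(2*s + 7)*log(3) - 54*6**(s + 2)*(s - 2)*(s + 4)*(2*s + 7) - 2*6**(s + 2)*(s + 4)*(2*s + 7)*(-2*s + (s + 2)**2 - 3))/(162*(3/2)**s*(s - 2)*(s + 4)*(2*s + 7)*(-2*s + (s + 2)**2 - 3))
  -7/2 < Re(s) < 2

reversing the common scale on t: t**(7/2) on [0, 1); 2*t**4 on [1, 3/2); t*log(t) on [3/2, 3); …
peel off the shared t-power: t**(3/2) on [0, 1); 2*t**2 on [1, 3/2); log(t)/t on [3/2, 3); …
f breaks at 2/3, 1, 2 into 4 integrals to sum
[0, 2/3) adds the kernel integral of 27*sqrt(6)*t**(7/2)/16
segment [2/3, 1) carries 81*t**4/8; integrate it
on [1, 2): add ∫ 3*t*log(3*t/2)/2·t^(s-1) dt
over [2, ∞), the kernel integral of 4/(9*t**2) enters the sum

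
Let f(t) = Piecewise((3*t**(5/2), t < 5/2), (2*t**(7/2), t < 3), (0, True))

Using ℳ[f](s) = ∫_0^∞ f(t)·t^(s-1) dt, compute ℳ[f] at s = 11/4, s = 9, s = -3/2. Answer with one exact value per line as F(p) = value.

integrate the 2 segments split at 5/2, then add the results
for t in [0, 5/2): the term is ∫ 3*t**(5/2)·t^(s-1)
piece [5/2, 3): integrate 2*t**(7/2) against the kernel

F(11/4) = -625*2**(3/4)*5**(1/4)/56 + 5832*3**(1/4)/25
F(9) = -9765625*sqrt(10)/5888 + 2125764*sqrt(3)/25
F(-3/2) = 41/4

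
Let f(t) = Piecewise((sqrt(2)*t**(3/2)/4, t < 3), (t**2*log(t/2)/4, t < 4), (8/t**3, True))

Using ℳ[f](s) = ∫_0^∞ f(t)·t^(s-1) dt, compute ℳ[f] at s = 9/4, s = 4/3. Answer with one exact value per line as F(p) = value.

remove the common scale on t first: t**(3/2) on [0, 3/2); t**2*log(t) on [3/2, 2); t**(-3) on [2, ∞)
back out the shared t-power: sqrt(t) on [0, 3/2); t*log(t) on [3/2, 2); t**(-4) on [2, ∞)
decompose at 3, 4; ℳ[f](s) sums the 3 pieces' integrals
[0, 3) adds the kernel integral of sqrt(2)*t**(3/2)/4
over [3, 4), the kernel integral of t**2*log(t/2)/4 enters the sum
[4, ∞) adds the kernel integral of 8/t**3

F(9/4) = -81*3**(1/4)*log(3)/17 - 760*sqrt(2)/867 + 324*3**(1/4)/289 + 81*3**(1/4)*log(2)/17 + 9*sqrt(2)*3**(3/4)/5 + 256*sqrt(2)*log(2)/17
F(4/3) = -81*3**(1/3)*log(3)/40 - 57*2**(2/3)/50 + 243*3**(1/3)/400 + 81*3**(1/3)*log(2)/40 + 27*sqrt(2)*3**(5/6)/34 + 24*2**(2/3)*log(2)/5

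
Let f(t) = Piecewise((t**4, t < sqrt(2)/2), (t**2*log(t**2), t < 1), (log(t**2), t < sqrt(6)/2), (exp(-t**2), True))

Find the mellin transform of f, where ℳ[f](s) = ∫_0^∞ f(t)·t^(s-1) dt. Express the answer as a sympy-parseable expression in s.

remove the power substitution first: t**2 on [0, 1/2); t*log(t) on [1/2, 1); log(t) on [1, 3/2); …
split f at sqrt(2)/2, 1, sqrt(6)/2: ℳ[f](s) collects 4 kernel integrals
between 0 and sqrt(2)/2 the integrand is t**4·t^(s-1)
over [sqrt(2)/2, 1), the kernel integral of t**2*log(t**2) enters the sum
∫ log(t**2)·t^(s-1) over [1, sqrt(6)/2)
over [sqrt(6)/2, ∞), the kernel integral of exp(-t**2) enters the sum

(sqrt(2)/2)**s*(2*2**(s/2)*s**2*(s + 4)*(s**2 + 4*s + 4)*uppergamma(s/2, 3/2) - 8*2**(s/2)*s**2*(s + 4) + 8*2**(s/2)*(s + 4)*(s**2 + 4*s + 4) + 3**(s/2)*s*(s + 4)*(-4*log(2) + 4*log(3))*(s**2 + 4*s + 4) - 8*3**(s/2)*(s + 4)*(s**2 + 4*s + 4) + s**3*(s + 4)*log(4) + 4*s**2*(s + 4)*log(2) + 4*s**2*(s + 4) + s**2*(s**2 + 4*s + 4))/(4*s**2*(s + 4)*(s**2 + 4*s + 4))
  Re(s) > -4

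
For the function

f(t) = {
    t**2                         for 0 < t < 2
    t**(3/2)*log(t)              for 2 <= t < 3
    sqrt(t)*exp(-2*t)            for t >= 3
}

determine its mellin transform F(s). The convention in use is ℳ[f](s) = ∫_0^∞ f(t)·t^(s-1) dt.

6**(1/2 - s)*(-4*12**(s + 1/2)*(s + 2)*(2*s + 1)*log(2) - 8*12**(s + 1/2)*(s + 2)*log(2) + 8*12**(s + 1/2)*(s + 2) + 2*12**(s + 1/2)*sqrt(2)*(8*s + (2*s + 1)**2 + 8) + 6*18**(s + 1/2)*(s + 2)*(2*s + 1)*log(3) - 12*18**(s + 1/2)*(s + 2) + 12*18**(s + 1/2)*(s + 2)*log(3) + 3**(s + 1/2)*(s + 2)*(8*s + (2*s + 1)**2 + 8)*uppergamma(s + 1/2, 6))/(6*(s + 2)*(8*s + (2*s + 1)**2 + 8))
  Re(s) > -2

invert the shared t-power to get t**(3/2) on [0, 2); t*log(t) on [2, 3); exp(-2*t) on [3, ∞)
the 3 pieces separated at 2, 3 each add one integral
over [0, 2), the kernel integral of t**2 enters the sum
on [2, 3) integrate f = t**(3/2)*log(t) against the kernel
on [3, ∞): add ∫ sqrt(t)*exp(-2*t)·t^(s-1) dt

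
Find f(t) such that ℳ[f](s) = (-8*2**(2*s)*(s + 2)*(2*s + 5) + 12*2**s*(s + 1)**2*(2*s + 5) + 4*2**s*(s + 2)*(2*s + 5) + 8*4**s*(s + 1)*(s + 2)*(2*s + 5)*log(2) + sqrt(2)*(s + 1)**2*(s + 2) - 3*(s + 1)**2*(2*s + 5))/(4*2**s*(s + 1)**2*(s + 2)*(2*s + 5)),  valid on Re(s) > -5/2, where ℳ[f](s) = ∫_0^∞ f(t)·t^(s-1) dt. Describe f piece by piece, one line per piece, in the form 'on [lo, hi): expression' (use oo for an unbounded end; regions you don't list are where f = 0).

on [0, 1/2): t**(5/2)
on [1/2, 1): 3*t**2
on [1, 2): t*log(t)

reversing the shared t-power: t**(3/2) on [0, 1/2); 3*t on [1/2, 1); log(t) on [1, 2)
treat the 3 regions marked off by 1/2, 1 separately and sum
for t in [0, 1/2): the term is ∫ t**(5/2)·t^(s-1)
for t in [1/2, 1): the term is ∫ 3*t**2·t^(s-1)
the [1, 2) slice contributes ∫ t*log(t)·t^(s-1) dt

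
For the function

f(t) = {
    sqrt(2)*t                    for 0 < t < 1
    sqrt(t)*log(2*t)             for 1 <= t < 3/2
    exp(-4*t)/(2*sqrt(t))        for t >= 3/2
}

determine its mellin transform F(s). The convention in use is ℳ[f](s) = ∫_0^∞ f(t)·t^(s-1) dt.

reversing the shared t-power: sqrt(2)*sqrt(t) on [0, 1); log(2*t) on [1, 3/2); exp(-4*t)/(2*t) on [3/2, ∞)
peel off the common scale on t: sqrt(t) on [0, 2); log(t) on [2, 3); exp(-2*t)/t on [3, ∞)
reversing the shared t-power: t**(3/2) on [0, 2); t*log(t) on [2, 3); exp(-2*t) on [3, ∞)
summing 3 kernel integrals split by 1, 3/2 yields ℳ[f](s)
segment [0, 1) carries sqrt(2)*t; integrate it
between 1 and 3/2 the integrand is sqrt(t)*log(2*t)·t^(s-1)
∫ over [3/2, ∞) of exp(-4*t)/(2*sqrt(t))·t^(s-1) joins the sum

12**(1/2 - s)*(-12**(s + 1/2)*(s + 1)*(2*s - 1)*log(4) - 4*12**(s + 1/2)*(s + 1)*log(2) + 4*12**(s + 1/2)*(s + 1) + 12**(s + 1/2)*sqrt(2)*(8*s + (2*s - 1)**2) + 2*18**(s + 1/2)*(s + 1)*(2*s - 1)*log(3) - 4*18**(s + 1/2)*(s + 1) + 4*18**(s + 1/2)*(s + 1)*log(3) + 2*3**(s + 1/2)*(s + 1)*(8*s + (2*s - 1)**2)*uppergamma(s - 1/2, 6))/(12*(s + 1)*(8*s + (2*s - 1)**2))
  Re(s) > -1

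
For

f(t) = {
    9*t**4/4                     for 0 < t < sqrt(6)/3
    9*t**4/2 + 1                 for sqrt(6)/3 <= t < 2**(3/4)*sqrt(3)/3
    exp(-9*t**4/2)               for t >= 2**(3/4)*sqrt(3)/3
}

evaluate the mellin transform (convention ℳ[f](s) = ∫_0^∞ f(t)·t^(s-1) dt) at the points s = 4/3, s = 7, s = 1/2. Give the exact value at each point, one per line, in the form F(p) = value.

peel off the power substitution: 9*t**2/4 on [0, 2/3); 9*t**2/2 + 1 on [2/3, 2*sqrt(2)/3); exp(-9*t**2/2) on [2*sqrt(2)/3, ∞)
invert the common scale on t to get t**2 on [0, 1); 2*t**2 + 1 on [1, sqrt(2)); exp(-2*t**2) on [sqrt(2), ∞)
strip the power substitution: t on [0, 1); 2*t + 1 on [1, 2); exp(-2*t) on [2, ∞)
linearity at sqrt(6)/3, 2**(3/4)*sqrt(3)/3 turns ℳ[f](s) into 3 summed integrals
between 0 and sqrt(6)/3 the integrand is 9*t**4/4·t^(s-1)
segment [sqrt(6)/3, 2**(3/4)*sqrt(3)/3) carries (9*t**4/2 + 1); integrate it
the [2**(3/4)*sqrt(3)/3, ∞) slice contributes ∫ exp(-9*t**4/2)·t^(s-1) dt

F(4/3) = 3**(1/3)*(-15*2**(2/3) + 4*2**(1/3)*uppergamma(1/3, 4) + 48)/48
F(7) = sqrt(3)*(-288*sqrt(2) + 77*2**(3/4)*uppergamma(7/4, 4) + 2496*2**(1/4))/12474
F(1/2) = 3**(3/4)*(-80*2**(1/4) + 9*2**(1/8)*uppergamma(1/8, 4) + 104*2**(3/8))/108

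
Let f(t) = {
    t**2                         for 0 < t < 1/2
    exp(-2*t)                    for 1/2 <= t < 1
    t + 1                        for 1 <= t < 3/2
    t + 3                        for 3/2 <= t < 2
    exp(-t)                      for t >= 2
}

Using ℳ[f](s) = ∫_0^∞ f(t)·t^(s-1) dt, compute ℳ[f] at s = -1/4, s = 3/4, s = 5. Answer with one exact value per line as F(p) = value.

F(-1/4) = 2**(1/4)*(-196*sqrt(2) - 42*uppergamma(-1/4, 2) + 21*2**(3/4)*uppergamma(-1/4, 2) + 6 + 42*uppergamma(-1/4, 1) + 56*2**(3/4) + 112*3**(3/4))/42
F(3/4) = 2**(1/4)*(-616*3**(3/4) - 440*2**(3/4) - 231*uppergamma(3/4, 2) + 21 + 231*2**(3/4)*uppergamma(3/4, 2) + 231*uppergamma(3/4, 1) + 2376*sqrt(2))/462
F(5) = (9100*E + 729120 + 118557*exp(2))*exp(-2)/4480

split f at 1/2, 1, 3/2, 2: ℳ[f](s) collects 5 kernel integrals
for t in [0, 1/2): the term is ∫ t**2·t^(s-1)
segment 1/2 to 1 holds exp(-2*t); add its integral
segment [1, 3/2) carries (t + 1); integrate it
segment [3/2, 2) carries (t + 3); integrate it
for t in [2, ∞): the term is ∫ exp(-t)·t^(s-1)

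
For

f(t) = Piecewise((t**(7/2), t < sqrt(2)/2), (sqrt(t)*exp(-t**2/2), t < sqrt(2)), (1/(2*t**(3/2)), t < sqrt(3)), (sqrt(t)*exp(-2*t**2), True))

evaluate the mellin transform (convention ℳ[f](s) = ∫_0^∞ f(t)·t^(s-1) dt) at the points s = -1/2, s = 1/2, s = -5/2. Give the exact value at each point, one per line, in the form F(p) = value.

F(-1/2) = Ei(-1)/2 - Ei(-6)/2 + 1/24 + sqrt(2)/12 - Ei(-1/4)/2
F(1/2) = -sqrt(3)/6 - sqrt(2)*sqrt(pi)*erfc(1)/2 + sqrt(2)*sqrt(pi)*erfc(sqrt(6))/4 + 1/16 + sqrt(2)/4 + sqrt(2)*sqrt(pi)*erfc(1/2)/2
F(-5/2) = -expint(2, 1)/4 + expint(2, 6)/6 + 5/288 + expint(2, 1/4) + sqrt(2)/2

strip the shared t-power: t**3 on [0, sqrt(2)/2); exp(-t**2/2) on [sqrt(2)/2, sqrt(2)); 1/(2*t**2) on [sqrt(2), sqrt(3)); …
back out the power substitution: t**(3/2) on [0, 1/2); exp(-t/2) on [1/2, 2); 1/(2*t) on [2, 3); …
breakpoints sqrt(2)/2, sqrt(2), sqrt(3): one integral from each of the 4 segments
for t in [0, sqrt(2)/2): the term is ∫ t**(7/2)·t^(s-1)
between sqrt(2)/2 and sqrt(2) the integrand is sqrt(t)*exp(-t**2/2)·t^(s-1)
∫ over [sqrt(2), sqrt(3)) of 1/(2*t**(3/2))·t^(s-1) joins the sum
the [sqrt(3), ∞) slice contributes ∫ sqrt(t)*exp(-2*t**2)·t^(s-1) dt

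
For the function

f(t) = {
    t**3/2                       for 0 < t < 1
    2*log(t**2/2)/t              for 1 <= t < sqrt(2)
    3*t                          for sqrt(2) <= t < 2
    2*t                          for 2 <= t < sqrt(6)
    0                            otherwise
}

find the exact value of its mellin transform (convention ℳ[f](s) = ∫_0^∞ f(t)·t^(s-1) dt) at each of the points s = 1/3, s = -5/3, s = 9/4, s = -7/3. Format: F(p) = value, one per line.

the power substitution comes off first: t**(3/2)/2 on [0, 1); 2*log(t/2)/sqrt(t) on [1, 2); 3*sqrt(t) on [2, 4); …
invert the shared t-power to get t/2 on [0, 1); 2*log(t/2)/t on [1, 2); 3 on [2, 4); …
peel off the common scale on t: t on [0, 1/2); log(t)/t on [1/2, 1); 3 on [1, 2); …
cuts at 1, sqrt(2), 2: linearity sums the 4 kernel integrals
segment 0 to 1 holds t**3/2; add its integral
for t in [1, sqrt(2)): the term is ∫ 2*log(t**2/2)/t·t^(s-1)
segment [sqrt(2), 2) carries 3*t; integrate it
between 2 and sqrt(6) the integrand is 2*t·t^(s-1)

F(1/3) = -27*2**(2/3)/4 - 3*log(2) + 3*2**(1/3)/2 + 3*6**(2/3)/2 + 183/20
F(-5/3) = -6**(2/3)/2 - 3*2**(1/3)/4 - 3*log(2)/4 + 15/16 + 135*2**(2/3)/64
F(9/4) = -1432*2**(5/8)/325 + 8*log(2)/5 + 1394/525 + 32*2**(1/4)/13 + 48*6**(5/8)/13
F(-7/3) = -6**(1/3)/4 - 3*log(2)/5 - 3*2**(2/3)/16 + 111/100 + 207*2**(1/3)/200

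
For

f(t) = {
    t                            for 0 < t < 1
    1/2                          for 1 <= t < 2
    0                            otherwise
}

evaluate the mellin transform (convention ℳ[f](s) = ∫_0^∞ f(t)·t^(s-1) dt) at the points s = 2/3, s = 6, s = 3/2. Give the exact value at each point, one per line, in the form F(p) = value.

summing 2 kernel integrals split by 1 yields ℳ[f](s)
over [0, 1), the kernel integral of t enters the sum
between 1 and 2 the integrand is 1/2·t^(s-1)

F(2/3) = -3/20 + 3*2**(2/3)/4
F(6) = 151/28
F(3/2) = 1/15 + 2*sqrt(2)/3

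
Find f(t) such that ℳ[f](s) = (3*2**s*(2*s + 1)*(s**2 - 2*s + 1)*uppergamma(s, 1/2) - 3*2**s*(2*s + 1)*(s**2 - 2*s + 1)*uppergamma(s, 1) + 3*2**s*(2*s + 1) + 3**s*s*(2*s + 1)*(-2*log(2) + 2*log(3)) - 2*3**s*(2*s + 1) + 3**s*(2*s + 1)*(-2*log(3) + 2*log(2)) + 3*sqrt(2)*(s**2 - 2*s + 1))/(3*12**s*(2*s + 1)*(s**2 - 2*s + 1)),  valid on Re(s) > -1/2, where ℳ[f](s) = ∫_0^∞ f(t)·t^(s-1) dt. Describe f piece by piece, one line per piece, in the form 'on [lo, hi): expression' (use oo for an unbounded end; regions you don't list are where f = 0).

peel off the common scale on t: sqrt(3)*sqrt(t) on [0, 1/6); exp(-3*t) on [1/6, 1/3); log(3*t)/(3*t) on [1/3, 1/2)
the common scale on t comes off first: sqrt(t) on [0, 1/2); exp(-t) on [1/2, 1); log(t)/t on [1, 3/2)
cuts at 1/12, 1/6: linearity sums the 3 kernel integrals
between 0 and 1/12 the integrand is sqrt(6)*sqrt(t)·t^(s-1)
between 1/12 and 1/6 the integrand is exp(-6*t)·t^(s-1)
over [1/6, 1/4), the kernel integral of log(6*t)/(6*t) enters the sum

on [0, 1/12): sqrt(6)*sqrt(t)
on [1/12, 1/6): exp(-6*t)
on [1/6, 1/4): log(6*t)/(6*t)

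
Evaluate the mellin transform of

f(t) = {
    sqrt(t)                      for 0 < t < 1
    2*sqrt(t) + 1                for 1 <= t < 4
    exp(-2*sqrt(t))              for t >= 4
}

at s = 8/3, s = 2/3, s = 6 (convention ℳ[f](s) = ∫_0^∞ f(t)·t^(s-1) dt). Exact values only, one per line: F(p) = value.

strip the power substitution: t on [0, 1); 2*t + 1 on [1, 2); exp(-2*t) on [2, ∞)
linearity at 1, 4 turns ℳ[f](s) into 3 summed integrals
∫ sqrt(t)·t^(s-1) over [0, 1)
the [1, 4) slice contributes ∫ (2*sqrt(t) + 1)·t^(s-1) dt
∫ over [4, ∞) of exp(-2*sqrt(t))·t^(s-1) joins the sum

F(8/3) = -105/152 + 2**(2/3)*uppergamma(16/3, 4)/32 + 996*2**(1/3)/19
F(2/3) = -33/14 + 2**(2/3)*uppergamma(4/3, 4)/2 + 69*2**(1/3)/7
F(6) = 83277/26 + 8505425*exp(-4)/8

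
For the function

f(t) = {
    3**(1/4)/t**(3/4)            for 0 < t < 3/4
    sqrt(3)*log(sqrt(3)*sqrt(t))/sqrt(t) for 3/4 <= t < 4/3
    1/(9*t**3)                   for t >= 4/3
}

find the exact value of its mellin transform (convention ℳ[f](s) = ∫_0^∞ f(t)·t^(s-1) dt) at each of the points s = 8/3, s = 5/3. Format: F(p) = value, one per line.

F(8/3) = -27*6**(2/3)*log(3)/208 - 23*6**(1/3)/1014 + 81*6**(2/3)/2704 + 27*6**(2/3)*log(2)/208 + 27*6**(1/6)/92 + 32*6**(1/3)*log(2)/39
F(5/3) = -9*6**(2/3)*log(3)/28 - 719*6**(1/3)/1568 + 27*6**(2/3)/196 + 9*6**(2/3)*log(2)/28 + 9*6**(1/6)/11 + 8*6**(1/3)*log(2)/7

strip the shared t-power: 3**(1/4)*t**(1/4) on [0, 3/4); sqrt(3)*sqrt(t)*log(sqrt(3)*sqrt(t)) on [3/4, 4/3); 1/(9*t**2) on [4/3, ∞)
undo the common scale on t: t**(1/4) on [0, 9/4); sqrt(t)*log(sqrt(t)) on [9/4, 4); t**(-2) on [4, ∞)
invert the power substitution to get sqrt(t) on [0, 3/2); t*log(t) on [3/2, 2); t**(-4) on [2, ∞)
linearity at 3/4, 4/3 turns ℳ[f](s) into 3 summed integrals
∫ over [0, 3/4) of 3**(1/4)/t**(3/4)·t^(s-1) joins the sum
the [3/4, 4/3) slice contributes ∫ sqrt(3)*log(sqrt(3)*sqrt(t))/sqrt(t)·t^(s-1) dt
segment 4/3 to ∞ holds 1/(9*t**3); add its integral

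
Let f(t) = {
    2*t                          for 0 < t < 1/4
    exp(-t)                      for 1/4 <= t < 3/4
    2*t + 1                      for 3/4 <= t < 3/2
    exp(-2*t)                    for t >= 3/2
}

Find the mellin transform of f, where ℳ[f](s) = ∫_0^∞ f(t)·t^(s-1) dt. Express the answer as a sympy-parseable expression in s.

peel off the common scale on t: t on [0, 1/2); exp(-t/2) on [1/2, 3/2); t + 1 on [3/2, 3); …
treat the 4 regions marked off by 1/4, 3/4, 3/2 separately and sum
for t in [0, 1/4): the term is ∫ 2*t·t^(s-1)
on [1/4, 3/4) integrate f = exp(-t) against the kernel
the [3/4, 3/2) slice contributes ∫ (2*t + 1)·t^(s-1) dt
on [3/2, ∞): add ∫ exp(-2*t)·t^(s-1) dt

(2*2**s*s*(s + 1)*uppergamma(s, 3) - 5*3**s*s - 2*3**s + 2*4**s*s*(s + 1)*uppergamma(s, 1/4) - 2*4**s*s*(s + 1)*uppergamma(s, 3/4) + 8*6**s*s + 2*6**s + s)/(2*2**(2*s)*s*(s + 1))
  Re(s) > -1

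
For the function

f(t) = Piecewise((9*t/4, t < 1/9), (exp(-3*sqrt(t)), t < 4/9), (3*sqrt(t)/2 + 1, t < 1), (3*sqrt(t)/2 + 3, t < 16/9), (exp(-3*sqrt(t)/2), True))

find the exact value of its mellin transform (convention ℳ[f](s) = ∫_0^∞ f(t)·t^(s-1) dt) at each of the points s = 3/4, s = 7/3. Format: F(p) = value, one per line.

F(3/4) = sqrt(3)*(210*E + 210*sqrt(2)*(-1 + sqrt(pi)*exp(2)*erfc(sqrt(2)) + 2*sqrt(2)) + (-840*sqrt(3) - 448*sqrt(2) - 105*sqrt(pi)*erfc(sqrt(2)) + 105*sqrt(pi)*erfc(1) + 4719)*exp(2))*exp(-2)/945
F(7/3) = 3**(1/3)*(-330480*3**(2/3) - 9520*uppergamma(14/3, 2) - 59520*2**(2/3) + 357 + 9520*uppergamma(14/3, 1) + 152320*2**(2/3)*uppergamma(14/3, 2) + 4853760*2**(1/3))/1156680

reversing the power substitution: 9*t**2/4 on [0, 1/3); exp(-3*t) on [1/3, 2/3); 3*t/2 + 1 on [2/3, 1); …
the common scale on t comes off first: t**2 on [0, 1/2); exp(-2*t) on [1/2, 1); t + 1 on [1, 3/2); …
slice at 1/9, 4/9, 1, 16/9, transform all 5 pieces, and sum them
on [0, 1/9): add ∫ 9*t/4·t^(s-1) dt
∫ over [1/9, 4/9) of exp(-3*sqrt(t))·t^(s-1) joins the sum
segment 4/9 to 1 holds (3*sqrt(t)/2 + 1); add its integral
on [1, 16/9): add ∫ (3*sqrt(t)/2 + 3)·t^(s-1) dt
for t in [16/9, ∞): the term is ∫ exp(-3*sqrt(t)/2)·t^(s-1)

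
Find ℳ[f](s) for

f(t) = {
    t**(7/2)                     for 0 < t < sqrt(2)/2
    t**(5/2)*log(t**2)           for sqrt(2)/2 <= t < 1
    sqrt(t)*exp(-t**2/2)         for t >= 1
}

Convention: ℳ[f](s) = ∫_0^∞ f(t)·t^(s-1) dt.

2**(-s/2 - 5/4)*(2**(s/2 + 17/4)*(-2*s - 7) + 2**(s + 1/2)*(2*s + 7)*(16*s + (2*s + 1)**2 + 24)*uppergamma(s/2 + 1/4, 1/2) + 16*s + (2*s + 1)*(2*s + 7)*log(4) + 8*(2*s + 7)*log(2) + sqrt(2)*(16*s + (2*s + 1)**2 + 24) + 56)/((2*s + 7)*(16*s + (2*s + 1)**2 + 24))
  Re(s) > -7/2

back out the shared t-power: t**3 on [0, sqrt(2)/2); t**2*log(t**2) on [sqrt(2)/2, 1); exp(-t**2/2) on [1, ∞)
remove the power substitution first: t**(3/2) on [0, 1/2); t*log(t) on [1/2, 1); exp(-t/2) on [1, ∞)
integrate the 3 segments split at sqrt(2)/2, 1, then add the results
for t in [0, sqrt(2)/2): the term is ∫ t**(7/2)·t^(s-1)
segment sqrt(2)/2 to 1 holds t**(5/2)*log(t**2); add its integral
on [1, ∞) integrate f = sqrt(t)*exp(-t**2/2) against the kernel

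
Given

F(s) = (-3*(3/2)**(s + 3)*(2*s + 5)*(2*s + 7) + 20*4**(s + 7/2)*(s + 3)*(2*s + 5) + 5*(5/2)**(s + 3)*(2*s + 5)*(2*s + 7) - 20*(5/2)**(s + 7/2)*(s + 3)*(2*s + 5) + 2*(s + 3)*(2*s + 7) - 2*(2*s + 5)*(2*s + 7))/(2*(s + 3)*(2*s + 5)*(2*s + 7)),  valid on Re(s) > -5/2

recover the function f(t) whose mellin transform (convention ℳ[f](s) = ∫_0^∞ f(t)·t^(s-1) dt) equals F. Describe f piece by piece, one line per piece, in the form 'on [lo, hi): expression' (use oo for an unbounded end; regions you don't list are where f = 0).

on [0, 1): t**(5/2)/2
on [1, 3/2): t**3
on [3/2, 5/2): 5*t**3/2
on [5/2, 4): 5*t**(7/2)

the 4 pieces separated at 1, 3/2, 5/2 each add one integral
for t in [0, 1): the term is ∫ t**(5/2)/2·t^(s-1)
piece [1, 3/2): integrate t**3 against the kernel
piece [3/2, 5/2): integrate 5*t**3/2 against the kernel
between 5/2 and 4 the integrand is 5*t**(7/2)·t^(s-1)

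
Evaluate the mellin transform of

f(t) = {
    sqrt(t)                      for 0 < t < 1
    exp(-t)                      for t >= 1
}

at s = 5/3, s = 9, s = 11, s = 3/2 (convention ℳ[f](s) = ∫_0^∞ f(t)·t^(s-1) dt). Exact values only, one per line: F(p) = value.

F(5/3) = 6/13 + uppergamma(5/3, 1)
F(9) = 2/19 + 109601*exp(-1)
F(11) = 2/23 + 9864101*exp(-1)
F(3/2) = sqrt(pi)*erfc(1)/2 + exp(-1) + 1/2

cuts at 1: linearity sums the 2 kernel integrals
over [0, 1), the kernel integral of sqrt(t) enters the sum
on [1, ∞) integrate f = exp(-t) against the kernel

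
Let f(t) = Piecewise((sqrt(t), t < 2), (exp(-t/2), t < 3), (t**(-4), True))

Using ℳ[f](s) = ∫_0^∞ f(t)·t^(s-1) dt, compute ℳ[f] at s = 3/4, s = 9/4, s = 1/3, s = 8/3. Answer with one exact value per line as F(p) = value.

decompose at 2, 3; ℳ[f](s) sums the 3 pieces' integrals
on [0, 2) integrate f = sqrt(t) against the kernel
segment 2 to 3 holds exp(-t/2); add its integral
[3, ∞) adds the kernel integral of t**(-4)

F(3/4) = -2**(3/4)*uppergamma(3/4, 3/2) + 4*3**(3/4)/1053 + 2**(3/4)*uppergamma(3/4, 1) + 8*2**(1/4)/5
F(9/4) = -4*2**(1/4)*uppergamma(9/4, 3/2) + 4*3**(1/4)/63 + 16*2**(3/4)/11 + 4*2**(1/4)*uppergamma(9/4, 1)
F(1/3) = -2**(1/3)*uppergamma(1/3, 3/2) + 3**(1/3)/297 + 2**(1/3)*uppergamma(1/3, 1) + 6*2**(5/6)/5
F(8/3) = -4*2**(2/3)*uppergamma(8/3, 3/2) + 3**(2/3)/12 + 48*2**(1/6)/19 + 4*2**(2/3)*uppergamma(8/3, 1)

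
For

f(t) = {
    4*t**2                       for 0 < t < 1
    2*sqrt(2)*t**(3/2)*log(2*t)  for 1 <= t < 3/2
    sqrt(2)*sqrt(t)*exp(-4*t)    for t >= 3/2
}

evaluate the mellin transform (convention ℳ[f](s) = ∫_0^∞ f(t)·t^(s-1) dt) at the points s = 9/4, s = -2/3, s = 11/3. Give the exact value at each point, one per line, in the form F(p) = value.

invert the common scale on t to get t**2 on [0, 2); t**(3/2)*log(t) on [2, 3); sqrt(t)*exp(-2*t) on [3, ∞)
back out the shared t-power: t**(3/2) on [0, 2); t*log(t) on [2, 3); exp(-2*t) on [3, ∞)
linearity at 1, 3/2 turns ℳ[f](s) into 3 summed integrals
the [0, 1) slice contributes ∫ 4*t**2·t^(s-1) dt
for t in [1, 3/2): the term is ∫ 2*sqrt(2)*t**(3/2)*log(2*t)·t^(s-1)
[3/2, ∞) adds the kernel integral of sqrt(2)*sqrt(t)*exp(-4*t)

F(9/4) = -6*6**(3/4)/25 - 8*sqrt(2)*log(2)/15 + uppergamma(11/4, 6)/32 + 32*sqrt(2)/225 + 16/17 + 9*6**(3/4)*log(3)/10
F(-2/3) = -36*2**(2/3)*3**(5/6)/25 + 2**(5/6)*uppergamma(-1/6, 6) + log(3**(6*2**(2/3)*3**(5/6)/5)/2**(12*sqrt(2)/5)) + 3 + 72*sqrt(2)/25
F(11/3) = -2187*2**(1/3)*3**(1/6)/3844 - 12*sqrt(2)*log(2)/31 + 2**(1/6)*uppergamma(25/6, 6)/256 + 72*sqrt(2)/961 + 12/17 + 729*2**(1/3)*3**(1/6)*log(3)/248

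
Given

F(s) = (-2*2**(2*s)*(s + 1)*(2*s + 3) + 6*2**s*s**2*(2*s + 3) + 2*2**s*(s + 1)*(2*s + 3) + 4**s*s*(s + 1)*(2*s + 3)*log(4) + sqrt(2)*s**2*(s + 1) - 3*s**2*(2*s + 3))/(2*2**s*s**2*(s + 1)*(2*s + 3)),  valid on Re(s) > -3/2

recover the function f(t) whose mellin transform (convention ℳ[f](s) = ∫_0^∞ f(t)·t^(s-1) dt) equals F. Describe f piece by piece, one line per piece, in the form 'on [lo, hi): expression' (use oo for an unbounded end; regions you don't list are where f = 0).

on [0, 1/2): t**(3/2)
on [1/2, 1): 3*t
on [1, 2): log(t)

slice at 1/2, 1, transform all 3 pieces, and sum them
between 0 and 1/2 the integrand is t**(3/2)·t^(s-1)
between 1/2 and 1 the integrand is 3*t·t^(s-1)
between 1 and 2 the integrand is log(t)·t^(s-1)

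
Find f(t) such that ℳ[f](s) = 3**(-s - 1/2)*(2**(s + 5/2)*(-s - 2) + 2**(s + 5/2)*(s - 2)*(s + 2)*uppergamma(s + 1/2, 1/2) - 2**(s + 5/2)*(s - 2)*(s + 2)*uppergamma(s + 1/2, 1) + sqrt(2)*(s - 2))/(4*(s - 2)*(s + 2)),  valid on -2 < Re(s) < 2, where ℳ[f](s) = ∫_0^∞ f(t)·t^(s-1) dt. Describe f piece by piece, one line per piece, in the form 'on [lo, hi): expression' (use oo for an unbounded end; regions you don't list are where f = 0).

on [0, 1/3): 3*sqrt(6)*t**2/4
on [1/3, 2/3): sqrt(t)*exp(-3*t/2)
on [2/3, oo): 4*sqrt(6)/(27*t**2)

the shared t-power comes off first: 3*sqrt(6)*t**(3/2)/4 on [0, 1/3); exp(-3*t/2) on [1/3, 2/3); 4*sqrt(6)/(27*t**(5/2)) on [2/3, ∞)
the common scale on t comes off first: t**(3/2) on [0, 1/2); exp(-t) on [1/2, 1); t**(-5/2) on [1, ∞)
f breaks at 1/3, 2/3 into 3 integrals to sum
on [0, 1/3) integrate f = 3*sqrt(6)*t**2/4 against the kernel
segment 1/3 to 2/3 holds sqrt(t)*exp(-3*t/2); add its integral
∫ 4*sqrt(6)/(27*t**2)·t^(s-1) over [2/3, ∞)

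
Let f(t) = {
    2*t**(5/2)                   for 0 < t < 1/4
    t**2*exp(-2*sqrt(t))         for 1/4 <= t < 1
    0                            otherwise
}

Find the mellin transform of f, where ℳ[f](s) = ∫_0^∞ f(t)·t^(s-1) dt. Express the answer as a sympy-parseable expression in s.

the shared t-power comes off first: 2*sqrt(t) on [0, 1/4); exp(-2*sqrt(t)) on [1/4, 1)
the power substitution comes off first: 2*t on [0, 1/2); exp(-2*t) on [1/2, 1)
peel off the common scale on t: t on [0, 1); exp(-t) on [1, 2)
integrate the 2 segments split at 1/4, then add the results
segment 0 to 1/4 holds 2*t**(5/2); add its integral
segment 1/4 to 1 holds t**2*exp(-2*sqrt(t)); add its integral

((2*s + 5)*uppergamma(2*s + 4, 1) - (2*s + 5)*uppergamma(2*s + 4, 2) + 1)/(8*2**(2*s)*(2*s + 5))
  Re(s) > -5/2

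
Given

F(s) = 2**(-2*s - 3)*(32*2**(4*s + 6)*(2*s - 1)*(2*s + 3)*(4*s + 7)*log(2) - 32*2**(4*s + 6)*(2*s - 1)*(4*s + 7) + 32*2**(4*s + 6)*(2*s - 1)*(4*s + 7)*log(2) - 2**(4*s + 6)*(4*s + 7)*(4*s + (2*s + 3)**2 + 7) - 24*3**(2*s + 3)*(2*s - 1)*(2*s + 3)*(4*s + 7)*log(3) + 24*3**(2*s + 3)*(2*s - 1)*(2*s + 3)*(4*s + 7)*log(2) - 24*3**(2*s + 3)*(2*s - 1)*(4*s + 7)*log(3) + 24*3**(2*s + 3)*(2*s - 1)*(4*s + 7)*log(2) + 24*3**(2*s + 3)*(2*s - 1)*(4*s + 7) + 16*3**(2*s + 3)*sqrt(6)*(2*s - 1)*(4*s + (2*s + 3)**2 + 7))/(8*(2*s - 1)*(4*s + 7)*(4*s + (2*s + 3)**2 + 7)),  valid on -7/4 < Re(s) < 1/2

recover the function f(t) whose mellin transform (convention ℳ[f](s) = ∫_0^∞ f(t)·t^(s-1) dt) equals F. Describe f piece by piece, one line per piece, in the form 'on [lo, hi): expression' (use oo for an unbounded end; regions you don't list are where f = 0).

reversing the shared t-power: t**(-1/4) on [0, 9/4); log(sqrt(t)) on [9/4, 4); t**(-5/2) on [4, ∞)
reversing the power substitution: 1/sqrt(t) on [0, 3/2); log(t) on [3/2, 2); t**(-5) on [2, ∞)
reversing the shared t-power: sqrt(t) on [0, 3/2); t*log(t) on [3/2, 2); t**(-4) on [2, ∞)
f breaks at 9/4, 4 into 3 integrals to sum
[0, 9/4) adds the kernel integral of t**(7/4)
∫ over [9/4, 4) of t**2*log(sqrt(t))·t^(s-1) joins the sum
on [4, ∞) integrate f = 1/sqrt(t) against the kernel

on [0, 9/4): t**(7/4)
on [9/4, 4): t**2*log(sqrt(t))
on [4, oo): 1/sqrt(t)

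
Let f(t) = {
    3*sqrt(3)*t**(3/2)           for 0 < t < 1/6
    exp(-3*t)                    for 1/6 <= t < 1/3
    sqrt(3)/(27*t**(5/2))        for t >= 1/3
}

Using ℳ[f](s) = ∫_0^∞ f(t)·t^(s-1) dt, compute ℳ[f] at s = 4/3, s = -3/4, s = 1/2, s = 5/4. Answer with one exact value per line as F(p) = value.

the common scale on t comes off first: t**(3/2) on [0, 1/2); exp(-t) on [1/2, 1); t**(-5/2) on [1, ∞)
the 3 pieces separated at 1/6, 1/3 each add one integral
[0, 1/6) adds the kernel integral of 3*sqrt(3)*t**(3/2)
∫ over [1/6, 1/3) of exp(-3*t)·t^(s-1) joins the sum
on [1/3, ∞): add ∫ sqrt(3)/(27*t**(5/2))·t^(s-1) dt

F(4/3) = 3**(2/3)*(-476*uppergamma(4/3, 1) + 21*2**(1/6) + 476*uppergamma(4/3, 1/2) + 408)/4284
F(-3/4) = 3**(3/4)*(-uppergamma(-3/4, 1) + 4/13 + uppergamma(-3/4, 1/2) + 2*2**(1/4)/3)
F(1/2) = sqrt(3)*(-8*sqrt(pi)*erfc(1) + 8*sqrt(pi)*erfc(sqrt(2)/2) + 5)/24
F(5/4) = 3**(3/4)*(-110*uppergamma(5/4, 1) + 5*2**(1/4) + 110*uppergamma(5/4, 1/2) + 88)/990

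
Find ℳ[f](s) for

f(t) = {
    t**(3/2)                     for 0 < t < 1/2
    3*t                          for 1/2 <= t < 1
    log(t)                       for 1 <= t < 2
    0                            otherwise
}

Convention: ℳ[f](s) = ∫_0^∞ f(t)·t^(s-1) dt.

breakpoints 1/2, 1: one integral from each of the 3 segments
∫ over [0, 1/2) of t**(3/2)·t^(s-1) joins the sum
segment 1/2 to 1 holds 3*t; add its integral
∫ over [1, 2) of log(t)·t^(s-1) joins the sum

(-2*2**(2*s)*(s + 1)*(2*s + 3) + 6*2**s*s**2*(2*s + 3) + 2*2**s*(s + 1)*(2*s + 3) + 4**s*s*(s + 1)*(2*s + 3)*log(4) + sqrt(2)*s**2*(s + 1) - 3*s**2*(2*s + 3))/(2*2**s*s**2*(s + 1)*(2*s + 3))
  Re(s) > -3/2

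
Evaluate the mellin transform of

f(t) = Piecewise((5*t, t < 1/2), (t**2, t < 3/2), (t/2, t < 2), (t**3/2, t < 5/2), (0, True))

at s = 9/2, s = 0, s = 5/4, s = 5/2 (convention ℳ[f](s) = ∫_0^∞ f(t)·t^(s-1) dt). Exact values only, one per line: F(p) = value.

F(9/2) = -770311*sqrt(2)/137280 + 1215*sqrt(6)/2288 + 15625*sqrt(10)/768
F(0) = 241/48
F(5/4) = 2**(1/4)*(-31616 + 8228*sqrt(2) + 8568*sqrt(2)*3**(1/4) + 73125*sqrt(2)*5**(1/4))/31824
F(5/2) = -18671*sqrt(2)/11088 + 9*sqrt(6)/28 + 3125*sqrt(10)/704

integrate the 4 segments split at 1/2, 3/2, 2, then add the results
segment 0 to 1/2 holds 5*t; add its integral
segment 1/2 to 3/2 holds t**2; add its integral
on [3/2, 2) integrate f = t/2 against the kernel
the [2, 5/2) slice contributes ∫ t**3/2·t^(s-1) dt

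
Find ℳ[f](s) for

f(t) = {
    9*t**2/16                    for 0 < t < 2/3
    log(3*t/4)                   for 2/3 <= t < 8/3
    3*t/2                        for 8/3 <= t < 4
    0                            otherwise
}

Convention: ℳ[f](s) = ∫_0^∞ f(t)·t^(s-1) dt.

peel off the common scale on t: 9*t**2/4 on [0, 1/3); log(3*t/2) on [1/3, 4/3); 3*t on [4/3, 2)
invert the common scale on t to get t**2 on [0, 1/2); log(t) on [1/2, 2); 2*t on [2, 3)
summing 3 kernel integrals split by 2/3, 8/3 yields ℳ[f](s)
for t in [0, 2/3): the term is ∫ 9*t**2/16·t^(s-1)
on [2/3, 8/3) integrate f = log(3*t/4) against the kernel
piece [8/3, 4): integrate 3*t/2 against the kernel

2**s*(-16*2**(2*s)*s**2*(s + 2) - 4*2**(2*s)*(s + 1)*(s + 2) + 4*4**s*s*(s + 1)*(s + 2)*log(2) + 24*6**s*s**2*(s + 2) + s**2*(s + 1) + 4*s*(s + 1)*(s + 2)*log(2) + 4*(s + 1)*(s + 2))/(4*3**s*s**2*(s + 1)*(s + 2))
  Re(s) > -2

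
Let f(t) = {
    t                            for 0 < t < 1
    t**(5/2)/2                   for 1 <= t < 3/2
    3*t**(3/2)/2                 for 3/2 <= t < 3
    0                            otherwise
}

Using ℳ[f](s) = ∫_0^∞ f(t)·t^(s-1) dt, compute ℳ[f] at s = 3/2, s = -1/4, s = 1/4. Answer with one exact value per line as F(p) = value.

cuts at 1, 3/2: linearity sums the 3 kernel integrals
segment [0, 1) carries t; integrate it
between 1 and 3/2 the integrand is t**(5/2)/2·t^(s-1)
[3/2, 3) adds the kernel integral of 3*t**(3/2)/2

F(3/2) = 8141/640
F(-1/4) = -13*2**(3/4)*3**(1/4)/20 + 10/9 + 18*3**(1/4)/5
F(1/4) = -135*2**(1/4)*3**(3/4)/308 + 34/55 + 18*3**(3/4)/7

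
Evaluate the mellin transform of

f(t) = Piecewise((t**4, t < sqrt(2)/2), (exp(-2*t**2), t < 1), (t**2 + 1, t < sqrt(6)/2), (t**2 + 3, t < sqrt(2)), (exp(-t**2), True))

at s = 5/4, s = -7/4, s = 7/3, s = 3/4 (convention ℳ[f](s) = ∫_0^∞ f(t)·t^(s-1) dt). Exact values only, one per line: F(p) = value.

peel off the power substitution: t**2 on [0, 1/2); exp(-2*t) on [1/2, 1); t + 1 on [1, 3/2); …
slice at sqrt(2)/2, 1, sqrt(6)/2, sqrt(2), transform all 5 pieces, and sum them
on [0, sqrt(2)/2): add ∫ t**4·t^(s-1) dt
between sqrt(2)/2 and 1 the integrand is exp(-2*t**2)·t^(s-1)
the [1, sqrt(6)/2) slice contributes ∫ (t**2 + 1)·t^(s-1) dt
between sqrt(6)/2 and sqrt(2) the integrand is (t**2 + 3)·t^(s-1)
[sqrt(2), ∞) adds the kernel integral of exp(-t**2)

F(5/4) = 2**(3/8)*(-4368*3**(5/8) - 3024*2**(5/8) - 1365*uppergamma(5/8, 2) + 130 + 1365*2**(5/8)*uppergamma(5/8, 2) + 1365*uppergamma(5/8, 1) + 16464*2**(1/4))/5460
F(-7/4) = 2**(7/8)*(-432*2**(1/8) - 126*uppergamma(-7/8, 2) + 63*2**(1/8)*uppergamma(-7/8, 2) + 126*uppergamma(-7/8, 1) + 28 + 96*3**(1/8) + 396*2**(1/4))/252
F(7/3) = 2**(5/6)*(-17784*3**(1/6) - 9120*2**(1/6) - 3458*uppergamma(7/6, 2) + 273 + 6916*2**(1/6)*uppergamma(7/6, 2) + 3458*uppergamma(7/6, 1) + 48336*2**(1/3))/27664
F(3/4) = 2**(5/8)*(-3344*3**(3/8) - 2128*2**(3/8) - 627*uppergamma(3/8, 2) + 627*2**(3/8)*uppergamma(3/8, 2) + 66 + 627*uppergamma(3/8, 1) + 5928*2**(3/4))/2508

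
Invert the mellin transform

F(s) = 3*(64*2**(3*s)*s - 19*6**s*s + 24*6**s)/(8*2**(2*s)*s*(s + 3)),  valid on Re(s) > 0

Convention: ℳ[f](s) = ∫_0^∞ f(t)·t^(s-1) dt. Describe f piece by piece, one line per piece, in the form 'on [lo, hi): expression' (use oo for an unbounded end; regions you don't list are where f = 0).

on [0, 3/2): 3
on [3/2, 2): 3*t**3

summing 2 kernel integrals split by 3/2 yields ℳ[f](s)
for t in [0, 3/2): the term is ∫ 3·t^(s-1)
on [3/2, 2) integrate f = 3*t**3 against the kernel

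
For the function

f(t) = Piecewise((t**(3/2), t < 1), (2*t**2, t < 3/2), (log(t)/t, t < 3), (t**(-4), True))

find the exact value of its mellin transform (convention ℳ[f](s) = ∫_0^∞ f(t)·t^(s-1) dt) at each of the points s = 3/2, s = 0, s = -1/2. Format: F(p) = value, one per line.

slice at 1, 3/2, 3, transform all 4 pieces, and sum them
on [0, 1) integrate f = t**(3/2) against the kernel
segment [1, 3/2) carries 2*t**2; integrate it
the [3/2, 3) slice contributes ∫ log(t)/t·t^(s-1) dt
for t in [3, ∞): the term is ∫ t**(-4)·t^(s-1)

F(3/2) = -538*sqrt(3)/135 - 5/21 + log(2**(sqrt(6))*3**(-sqrt(6) + 2*sqrt(3))) + 83*sqrt(6)/28
F(0) = log(6**(1/3)/2) + 365/162
F(-1/2) = -1/3 - 4*sqrt(6)*log(2)/27 - 2*sqrt(3)*log(3)/27 - 106*sqrt(3)/2187 + 4*sqrt(6)*log(3)/27 + 89*sqrt(6)/81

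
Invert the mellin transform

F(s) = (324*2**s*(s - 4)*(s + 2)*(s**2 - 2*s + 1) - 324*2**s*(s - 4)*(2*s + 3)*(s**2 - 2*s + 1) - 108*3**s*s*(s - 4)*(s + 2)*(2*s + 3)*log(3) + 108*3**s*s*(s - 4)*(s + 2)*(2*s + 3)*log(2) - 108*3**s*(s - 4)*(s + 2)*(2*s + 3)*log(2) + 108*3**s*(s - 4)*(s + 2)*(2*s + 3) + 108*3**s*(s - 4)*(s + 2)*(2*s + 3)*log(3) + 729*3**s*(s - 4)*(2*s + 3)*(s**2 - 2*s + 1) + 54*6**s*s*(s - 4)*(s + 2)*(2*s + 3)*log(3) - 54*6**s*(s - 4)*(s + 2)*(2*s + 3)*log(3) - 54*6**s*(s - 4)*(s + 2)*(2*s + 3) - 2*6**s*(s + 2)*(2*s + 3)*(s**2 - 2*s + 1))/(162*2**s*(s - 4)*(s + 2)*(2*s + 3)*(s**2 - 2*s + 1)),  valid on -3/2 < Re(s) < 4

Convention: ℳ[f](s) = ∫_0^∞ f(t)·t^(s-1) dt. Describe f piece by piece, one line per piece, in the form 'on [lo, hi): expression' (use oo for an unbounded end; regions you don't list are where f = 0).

split f at 1, 3/2, 3: ℳ[f](s) collects 4 kernel integrals
over [0, 1), the kernel integral of t**(3/2) enters the sum
[1, 3/2) adds the kernel integral of 2*t**2
on [3/2, 3): add ∫ log(t)/t·t^(s-1) dt
∫ over [3, ∞) of t**(-4)·t^(s-1) joins the sum

on [0, 1): t**(3/2)
on [1, 3/2): 2*t**2
on [3/2, 3): log(t)/t
on [3, oo): t**(-4)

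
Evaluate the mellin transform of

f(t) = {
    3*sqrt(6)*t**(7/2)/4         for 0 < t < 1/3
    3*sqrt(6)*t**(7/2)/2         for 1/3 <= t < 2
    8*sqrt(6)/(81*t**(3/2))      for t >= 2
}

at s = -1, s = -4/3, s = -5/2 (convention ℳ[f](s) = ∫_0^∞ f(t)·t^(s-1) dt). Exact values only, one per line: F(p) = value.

reversing the shared t-power: 3*sqrt(6)*t**(3/2)/4 on [0, 1/3); 3*sqrt(6)*t**(3/2)/2 on [1/3, 2); 8*sqrt(6)/(81*t**(7/2)) on [2, ∞)
reversing the common scale on t: t**(3/2) on [0, 1/2); 2*t**(3/2) on [1/2, 3); t**(-7/2) on [3, ∞)
the shared t-power comes off first: t on [0, 1/2); 2*t on [1/2, 3); t**(-4) on [3, ∞)
linearity at 1/3, 2 turns ℳ[f](s) into 3 summed integrals
[0, 1/3) adds the kernel integral of 3*sqrt(6)*t**(7/2)/4
for t in [1/3, 2): the term is ∫ 3*sqrt(6)*t**(7/2)/2·t^(s-1)
∫ over [2, ∞) of 8*sqrt(6)/(81*t**(3/2))·t^(s-1) joins the sum

F(-1) = sqrt(2)*(-27 + 1948*sqrt(6))/810
F(-4/3) = sqrt(2)*3**(1/3)*(-459 + 33100*6**(1/6))/11934
F(-5/2) = 1783*sqrt(6)/648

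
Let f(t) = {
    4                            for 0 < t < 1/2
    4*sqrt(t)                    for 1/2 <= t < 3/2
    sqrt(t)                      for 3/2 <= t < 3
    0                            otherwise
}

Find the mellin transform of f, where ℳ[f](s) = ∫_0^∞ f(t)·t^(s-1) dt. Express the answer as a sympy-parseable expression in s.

(3**(s + 1)*sqrt(6)*s + 2*sqrt(3)*6**s*s - 4*sqrt(2)*s + 8*s + 4)/(2**s*s*(2*s + 1))
  Re(s) > 0

the 3 pieces separated at 1/2, 3/2 each add one integral
over [0, 1/2), the kernel integral of 4 enters the sum
the [1/2, 3/2) slice contributes ∫ 4*sqrt(t)·t^(s-1) dt
on [3/2, 3) integrate f = sqrt(t) against the kernel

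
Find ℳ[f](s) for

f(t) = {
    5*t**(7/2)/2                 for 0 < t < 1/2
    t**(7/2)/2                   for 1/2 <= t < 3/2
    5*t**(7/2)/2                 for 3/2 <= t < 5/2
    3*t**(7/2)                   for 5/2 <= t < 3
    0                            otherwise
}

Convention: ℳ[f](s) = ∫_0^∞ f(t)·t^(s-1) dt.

(4*2**(-s - 7/2) + 6*3**(s + 7/2) - 4*(3/2)**(s + 7/2) - (5/2)**(s + 7/2))/(2*s + 7)
  Re(s) > -7/2

summing 4 kernel integrals split by 1/2, 3/2, 5/2 yields ℳ[f](s)
over [0, 1/2), the kernel integral of 5*t**(7/2)/2 enters the sum
segment 1/2 to 3/2 holds t**(7/2)/2; add its integral
on [3/2, 5/2) integrate f = 5*t**(7/2)/2 against the kernel
between 5/2 and 3 the integrand is 3*t**(7/2)·t^(s-1)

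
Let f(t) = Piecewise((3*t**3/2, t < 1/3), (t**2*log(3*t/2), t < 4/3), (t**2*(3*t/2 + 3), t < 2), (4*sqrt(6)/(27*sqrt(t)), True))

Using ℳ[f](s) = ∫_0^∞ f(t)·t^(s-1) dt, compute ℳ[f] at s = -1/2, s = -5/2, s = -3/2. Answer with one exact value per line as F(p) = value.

strip the shared t-power: 3*t/2 on [0, 1/3); log(3*t/2) on [1/3, 4/3); 3*t/2 + 3 on [4/3, 2); …
strip the common scale on t: 3*t on [0, 1/6); log(3*t) on [1/6, 2/3); 3*t + 3 on [2/3, 1); …
back out the common scale on t: t on [0, 1/2); log(t) on [1/2, 2); t + 3 on [2, 3); …
breakpoints 1/3, 4/3, 2: one integral from each of the 4 segments
on [0, 1/3) integrate f = 3*t**3/2 against the kernel
segment [1/3, 4/3) carries t**2*log(3*t/2); integrate it
the [4/3, 2) slice contributes ∫ t**2*(3*t/2 + 3)·t^(s-1) dt
piece [2, ∞): integrate 4*sqrt(6)/(27*sqrt(t)) against the kernel

F(-1/2) = sqrt(3)*(-1139 + 30*sqrt(2) + 270*log(2) + 864*sqrt(6))/405
F(-5/2) = sqrt(3)*(-486*log(2) + sqrt(2) + 648)/162
F(-3/2) = sqrt(3)*(-330 + sqrt(2) + 108*log(2) + 144*sqrt(6))/54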